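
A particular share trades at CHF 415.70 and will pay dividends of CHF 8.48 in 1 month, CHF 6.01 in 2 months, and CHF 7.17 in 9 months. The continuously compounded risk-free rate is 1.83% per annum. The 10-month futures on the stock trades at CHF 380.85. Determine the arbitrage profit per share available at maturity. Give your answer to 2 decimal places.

CHF 19.38 per share

PV(dividends) I = 8.48·e^(−0.0183·1/12) + 6.01·e^(−0.0183·2/12) + 7.17·e^(−0.0183·9/12) = 21.5310
Fair futures F* = (S − I)·e^(rT) = (415.70 − 21.5310)·e^0.015250 = 394.1690 × 1.015367 = 400.2262
Market CHF 380.85 < fair 400.2262: forward underpriced → reverse cash-and-carry (short the stock, invest proceeds at r, pay the dividends, go long the forward).
Profit at T = |F_mkt − F*| = |380.85 − 400.2262| = CHF 19.38 per share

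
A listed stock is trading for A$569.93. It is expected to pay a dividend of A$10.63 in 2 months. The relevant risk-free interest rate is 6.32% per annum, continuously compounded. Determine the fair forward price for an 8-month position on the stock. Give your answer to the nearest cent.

PV(dividends) I = 10.63·e^(−0.0632·2/12)
I = 10.5186
F = (S − I)·e^(rT) = (569.93 − 10.5186) · e^(0.0632·8/12)
= 559.4114 · e^0.042133 = 559.4114 × 1.043033 = A$583.48

A$583.48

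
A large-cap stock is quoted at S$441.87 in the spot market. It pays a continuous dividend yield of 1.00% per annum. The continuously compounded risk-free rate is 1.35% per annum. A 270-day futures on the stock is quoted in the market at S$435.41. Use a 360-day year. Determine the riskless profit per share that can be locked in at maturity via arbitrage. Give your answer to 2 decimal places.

Fair futures: F* = S·e^(carry·T), with carry = (r − q) = 0.0135 − 0.0100 = 0.0035
F* = 441.87 · e^(0.0035 × 270/360) = 441.87 · e^0.002625 = 441.87 × 1.002628 = S$443.0312
Market S$435.41 < fair S$443.0312: forward underpriced → reverse cash-and-carry (short spot, go long the forward).
At maturity, profit = |F_mkt − F*| = |435.41 − 443.0312| = S$7.62 per share

S$7.62 per share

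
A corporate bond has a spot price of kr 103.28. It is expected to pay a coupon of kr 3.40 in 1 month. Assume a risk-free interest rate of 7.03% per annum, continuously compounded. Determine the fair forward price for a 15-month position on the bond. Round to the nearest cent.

PV(coupons) I = 3.40·e^(−0.0703·1/12)
I = 3.3801
F = (S − I)·e^(rT) = (103.28 − 3.3801) · e^(0.0703·15/12)
= 99.8999 · e^0.087875 = 99.8999 × 1.091852 = kr 109.08

kr 109.08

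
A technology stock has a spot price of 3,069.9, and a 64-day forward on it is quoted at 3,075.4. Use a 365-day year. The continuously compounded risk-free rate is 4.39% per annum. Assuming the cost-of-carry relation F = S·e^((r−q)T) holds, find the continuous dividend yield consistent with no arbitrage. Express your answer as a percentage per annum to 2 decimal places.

From F = S·e^((r−q)T): (r − q) = ln(F/S)/T
ln(3075.4/3069.9) = ln(1.001792) = 0.001790
(r − q) = 0.001790 / (64/365) = 0.010209
q = r − ln(F/S)/T = 0.0439 − 0.010209 = 0.033691
q = 3.37%

3.37%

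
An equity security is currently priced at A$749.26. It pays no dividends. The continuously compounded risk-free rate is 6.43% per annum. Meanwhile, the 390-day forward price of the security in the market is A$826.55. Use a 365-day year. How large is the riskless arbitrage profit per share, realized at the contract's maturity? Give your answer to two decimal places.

Fair forward: F* = S·e^(carry·T), with carry = r = 0.0643
F* = 749.26 · e^(0.0643 × 390/365) = 749.26 · e^0.068704 = 749.26 × 1.071119 = A$802.5466
Market A$826.55 > fair A$802.5466: forward overpriced → cash-and-carry (buy spot, short the forward).
At maturity, profit = |F_mkt − F*| = |826.55 − 802.5466| = A$24.00 per share

A$24.00 per share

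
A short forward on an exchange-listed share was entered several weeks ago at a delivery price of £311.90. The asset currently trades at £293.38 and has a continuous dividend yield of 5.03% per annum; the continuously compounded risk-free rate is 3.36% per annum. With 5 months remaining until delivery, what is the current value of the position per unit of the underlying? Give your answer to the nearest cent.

£20.27

Current fair forward for the remaining 5 months: F = S·e^((r − q)·T), (r − q) = 0.0336 − 0.0503 = -0.0167
F = 293.38 · e^(-0.0167 × 5/12) = 293.38 × 0.993066 = 291.3457
Value of long forward = (F − K)·e^(−rT) = (291.3457 − 311.90) · e^(−0.0336·5/12)
= -20.5543 × 0.986098 = -20.27
Short position value = −(long value) = £20.27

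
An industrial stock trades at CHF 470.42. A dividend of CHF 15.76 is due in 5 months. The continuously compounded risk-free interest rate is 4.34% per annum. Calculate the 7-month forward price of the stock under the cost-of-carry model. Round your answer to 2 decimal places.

PV(dividends) I = 15.76·e^(−0.0434·5/12)
I = 15.4776
F = (S − I)·e^(rT) = (470.42 − 15.4776) · e^(0.0434·7/12)
= 454.9424 · e^0.025317 = 454.9424 × 1.025640 = CHF 466.61

CHF 466.61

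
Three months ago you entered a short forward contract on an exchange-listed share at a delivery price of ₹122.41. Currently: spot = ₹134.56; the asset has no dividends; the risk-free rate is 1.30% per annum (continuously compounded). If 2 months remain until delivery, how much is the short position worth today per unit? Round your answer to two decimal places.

Current fair forward for the remaining 2 months: F = S·e^(r·T), r = 0.0130
F = 134.56 · e^(0.0130 × 2/12) = 134.56 × 1.002169 = 134.8519
Value of long forward = (F − K)·e^(−rT) = (134.8519 − 122.41) · e^(−0.0130·2/12)
= 12.4419 × 0.997836 = 12.41
Short position value = −(long value) = -₹12.41

-₹12.41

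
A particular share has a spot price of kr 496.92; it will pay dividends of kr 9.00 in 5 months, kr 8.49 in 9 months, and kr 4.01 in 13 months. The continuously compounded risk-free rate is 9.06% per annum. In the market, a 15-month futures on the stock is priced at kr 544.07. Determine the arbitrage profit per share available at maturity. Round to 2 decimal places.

kr 10.22 per share

PV(dividends) I = 9.00·e^(−0.0906·5/12) + 8.49·e^(−0.0906·9/12) + 4.01·e^(−0.0906·13/12) = 20.2340
Fair futures F* = (S − I)·e^(rT) = (496.92 − 20.2340)·e^0.113250 = 476.6860 × 1.119912 = 533.8464
Market kr 544.07 > fair 533.8464: forward overpriced → cash-and-carry (borrow at r, buy the stock and collect the dividends, short the forward).
Profit at T = |F_mkt − F*| = |544.07 − 533.8464| = kr 10.22 per share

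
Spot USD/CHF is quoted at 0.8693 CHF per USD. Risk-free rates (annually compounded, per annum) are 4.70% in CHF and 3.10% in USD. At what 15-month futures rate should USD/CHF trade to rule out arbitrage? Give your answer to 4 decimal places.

0.8862

By covered interest parity, F = S · (1+r_CHF)^T / (1+r_USD)^T
= 0.8693 × 1.059091 / 1.038899 = 0.8693 × 1.019436
F = 0.8862 CHF per USD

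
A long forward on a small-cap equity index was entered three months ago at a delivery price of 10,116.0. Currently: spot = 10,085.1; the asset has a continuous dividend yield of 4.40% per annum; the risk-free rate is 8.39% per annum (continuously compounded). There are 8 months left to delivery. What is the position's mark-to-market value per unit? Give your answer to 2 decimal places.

Current fair forward for the remaining 8 months: F = S·e^((r − q)·T), (r − q) = 0.0839 − 0.0440 = 0.0399
F = 10085.1 · e^(0.0399 × 8/12) = 10085.1 × 1.02695694 = 10356.9634
Value of long forward = (F − K)·e^(−rT) = (10356.9634 − 10116.0) · e^(−0.0839·8/12)
= 240.9634 × 0.94560217 = 227.86

227.86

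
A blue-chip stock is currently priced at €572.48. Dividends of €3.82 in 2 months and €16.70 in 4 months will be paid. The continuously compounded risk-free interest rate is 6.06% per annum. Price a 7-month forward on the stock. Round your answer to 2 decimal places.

PV(dividends) I = 3.82·e^(−0.0606·2/12) + 16.70·e^(−0.0606·4/12)
I = 3.7816 + 16.3660 = 20.1476
F = (S − I)·e^(rT) = (572.48 − 20.1476) · e^(0.0606·7/12)
= 552.3324 · e^0.035350 = 552.3324 × 1.035982 = €572.21

€572.21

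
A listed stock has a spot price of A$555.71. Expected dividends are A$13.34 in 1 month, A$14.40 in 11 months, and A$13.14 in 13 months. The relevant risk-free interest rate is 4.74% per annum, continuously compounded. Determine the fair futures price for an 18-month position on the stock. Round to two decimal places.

A$554.19

PV(dividends) I = 13.34·e^(−0.0474·1/12) + 14.40·e^(−0.0474·11/12) + 13.14·e^(−0.0474·13/12)
I = 13.2874 + 13.7877 + 12.4823 = 39.5574
F = (S − I)·e^(rT) = (555.71 − 39.5574) · e^(0.0474·18/12)
= 516.1526 · e^0.071100 = 516.1526 × 1.073689 = A$554.19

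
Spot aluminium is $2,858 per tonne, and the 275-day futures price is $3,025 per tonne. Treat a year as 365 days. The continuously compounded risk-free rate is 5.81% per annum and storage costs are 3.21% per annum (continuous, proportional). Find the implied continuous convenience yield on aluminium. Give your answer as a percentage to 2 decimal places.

F = S·e^((r+u−y)T) ⇒ (r+u−y) = ln(F/S)/T
ln(3025/2858) = 0.056789; /T ⇒ 0.075374
y = r + u − ln(F/S)/T = 0.0581 + 0.0321 − 0.075374 = 0.014826
y = 1.48%

1.48%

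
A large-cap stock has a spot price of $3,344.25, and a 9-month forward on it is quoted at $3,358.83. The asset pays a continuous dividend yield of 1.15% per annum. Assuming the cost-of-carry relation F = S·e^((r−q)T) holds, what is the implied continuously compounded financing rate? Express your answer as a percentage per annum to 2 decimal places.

1.73%

From F = S·e^((r−q)T): (r − q) = ln(F/S)/T
ln(3358.83/3344.25) = ln(1.004360) = 0.004351
(r − q) = 0.004351 / (9/12) = 0.005801
r = ln(F/S)/T + q = 0.005801 + 0.0115 = 0.017301
r = 1.73%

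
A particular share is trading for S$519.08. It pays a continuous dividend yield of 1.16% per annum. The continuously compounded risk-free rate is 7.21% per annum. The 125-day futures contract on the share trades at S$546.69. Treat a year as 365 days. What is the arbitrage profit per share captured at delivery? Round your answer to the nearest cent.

Fair futures: F* = S·e^(carry·T), with carry = (r − q) = 0.0721 − 0.0116 = 0.0605
F* = 519.08 · e^(0.0605 × 125/365) = 519.08 · e^0.020719 = 519.08 × 1.020935 = S$529.9469
Market S$546.69 > fair S$529.9469: forward overpriced → cash-and-carry (buy spot, short the forward).
At maturity, profit = |F_mkt − F*| = |546.69 − 529.9469| = S$16.74 per share

S$16.74 per share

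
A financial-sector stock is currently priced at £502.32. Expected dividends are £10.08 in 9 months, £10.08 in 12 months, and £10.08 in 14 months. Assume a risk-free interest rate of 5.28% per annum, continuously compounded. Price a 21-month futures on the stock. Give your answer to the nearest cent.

£519.44

PV(dividends) I = 10.08·e^(−0.0528·9/12) + 10.08·e^(−0.0528·12/12) + 10.08·e^(−0.0528·14/12)
I = 9.6886 + 9.5616 + 9.4778 = 28.7280
F = (S − I)·e^(rT) = (502.32 − 28.7280) · e^(0.0528·21/12)
= 473.5920 · e^0.092400 = 473.5920 × 1.096803 = £519.44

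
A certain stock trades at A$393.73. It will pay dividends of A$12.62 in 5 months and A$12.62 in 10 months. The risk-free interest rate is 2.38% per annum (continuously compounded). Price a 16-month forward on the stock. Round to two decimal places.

A$380.76

PV(dividends) I = 12.62·e^(−0.0238·5/12) + 12.62·e^(−0.0238·10/12)
I = 12.4955 + 12.3722 = 24.8677
F = (S − I)·e^(rT) = (393.73 − 24.8677) · e^(0.0238·16/12)
= 368.8623 · e^0.031733 = 368.8623 × 1.032242 = A$380.76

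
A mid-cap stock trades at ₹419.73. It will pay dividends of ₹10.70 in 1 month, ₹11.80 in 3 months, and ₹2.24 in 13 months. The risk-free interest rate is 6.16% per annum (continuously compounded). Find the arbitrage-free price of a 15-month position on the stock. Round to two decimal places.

PV(dividends) I = 10.70·e^(−0.0616·1/12) + 11.80·e^(−0.0616·3/12) + 2.24·e^(−0.0616·13/12)
I = 10.6452 + 11.6197 + 2.0954 = 24.3603
F = (S − I)·e^(rT) = (419.73 − 24.3603) · e^(0.0616·15/12)
= 395.3697 · e^0.077000 = 395.3697 × 1.080042 = ₹427.02

₹427.02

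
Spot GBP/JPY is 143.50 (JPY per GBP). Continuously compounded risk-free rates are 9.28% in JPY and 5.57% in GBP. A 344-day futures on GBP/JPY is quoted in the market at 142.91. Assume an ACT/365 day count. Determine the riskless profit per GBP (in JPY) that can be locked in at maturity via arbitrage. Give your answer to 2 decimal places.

Fair futures: F* = S·e^(carry·T), with carry = (r_JPY − r_GBP) = 0.0928 − 0.0557 = 0.0371
F* = 143.50 · e^(0.0371 × 344/365) = 143.50 · e^0.034965 = 143.50 × 1.035583 = 148.6062
Market 142.91 < fair 148.6062: forward underpriced → reverse cash-and-carry (short spot, go long the forward).
At maturity, profit = |F_mkt − F*| = |142.91 − 148.6062| = 5.70 per GBP (in JPY)

5.70 per GBP (in JPY)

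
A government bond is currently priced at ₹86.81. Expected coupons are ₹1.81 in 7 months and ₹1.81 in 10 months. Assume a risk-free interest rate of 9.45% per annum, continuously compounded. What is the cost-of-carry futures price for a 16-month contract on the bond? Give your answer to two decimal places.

PV(coupons) I = 1.81·e^(−0.0945·7/12) + 1.81·e^(−0.0945·10/12)
I = 1.7129 + 1.6729 = 3.3858
F = (S − I)·e^(rT) = (86.81 − 3.3858) · e^(0.0945·16/12)
= 83.4242 · e^0.126000 = 83.4242 × 1.134282 = ₹94.63

₹94.63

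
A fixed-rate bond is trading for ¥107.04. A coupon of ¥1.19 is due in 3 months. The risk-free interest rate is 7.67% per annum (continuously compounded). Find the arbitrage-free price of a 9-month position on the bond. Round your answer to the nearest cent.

¥112.14

PV(coupons) I = 1.19·e^(−0.0767·3/12)
I = 1.1674
F = (S − I)·e^(rT) = (107.04 − 1.1674) · e^(0.0767·9/12)
= 105.8726 · e^0.057525 = 105.8726 × 1.059212 = ¥112.14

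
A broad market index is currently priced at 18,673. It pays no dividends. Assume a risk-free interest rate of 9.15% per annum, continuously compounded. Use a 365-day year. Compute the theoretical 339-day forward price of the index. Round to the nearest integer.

F = S·e^(rT) = 18673 · e^(0.0915 × 339/365)
= 18673 · e^0.084982 = 18673 × 1.088697
F = 20,329

20,329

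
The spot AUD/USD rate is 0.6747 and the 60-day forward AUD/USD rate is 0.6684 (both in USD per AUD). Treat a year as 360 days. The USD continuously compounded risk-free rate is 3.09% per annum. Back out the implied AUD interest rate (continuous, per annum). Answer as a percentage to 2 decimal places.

F = S·e^((r_USD − r_AUD)T) ⇒ r_AUD = r_USD − ln(F/S)/T
ln(0.6684/0.6747) = -0.009381; /(60/360) = -0.056286
r_AUD = 0.0309 + 0.056286 = 0.087186
r_AUD = 8.72%

8.72%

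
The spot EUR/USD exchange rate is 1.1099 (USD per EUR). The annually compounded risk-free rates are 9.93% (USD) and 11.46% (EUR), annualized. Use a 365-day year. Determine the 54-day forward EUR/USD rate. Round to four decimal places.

1.1076

By covered interest parity, F = S · (1+r_USD)^T / (1+r_EUR)^T
= 1.1099 × 1.014105 / 1.016181 = 1.1099 × 0.997957
F = 1.1076 USD per EUR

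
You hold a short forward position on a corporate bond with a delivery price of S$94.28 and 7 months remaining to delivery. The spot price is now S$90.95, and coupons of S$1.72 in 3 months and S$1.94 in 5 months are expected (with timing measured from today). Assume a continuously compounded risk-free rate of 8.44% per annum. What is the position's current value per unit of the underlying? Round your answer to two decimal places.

S$2.36

PV(remaining coupons) I = 1.72·e^(−0.0844·3/12) + 1.94·e^(−0.0844·5/12) = 3.5571
Current forward F = (S − I)·e^(rT) = (90.95 − 3.5571)·e^(0.0844·7/12) = 87.3929 × 1.050465 = 91.8032
Value (long) = (F − K)·e^(−rT) = (91.8032 − 94.28) × 0.951959 = -2.3578
Short position value = −(long value) = S$2.36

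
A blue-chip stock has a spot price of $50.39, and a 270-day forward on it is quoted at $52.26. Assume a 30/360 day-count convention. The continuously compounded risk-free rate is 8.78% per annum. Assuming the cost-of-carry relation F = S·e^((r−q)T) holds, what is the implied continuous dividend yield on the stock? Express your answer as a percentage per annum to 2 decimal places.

3.92%

From F = S·e^((r−q)T): (r − q) = ln(F/S)/T
ln(52.26/50.39) = ln(1.037111) = 0.036439
(r − q) = 0.036439 / (270/360) = 0.048585
q = r − ln(F/S)/T = 0.0878 − 0.048585 = 0.039215
q = 3.92%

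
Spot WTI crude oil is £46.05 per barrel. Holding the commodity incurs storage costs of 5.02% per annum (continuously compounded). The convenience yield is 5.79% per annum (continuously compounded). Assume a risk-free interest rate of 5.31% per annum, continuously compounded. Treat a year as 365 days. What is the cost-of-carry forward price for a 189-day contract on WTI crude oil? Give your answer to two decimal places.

£47.15 per barrel

Net carry = r + u − y = 0.0531 + 0.0502 − 0.0579 = 0.0454
F = S·e^((r+u−y)T) = 46.05 · e^(0.0454 × 189/365) = 46.05 · e^0.023508
= 46.05 × 1.023786 = £47.15 per barrel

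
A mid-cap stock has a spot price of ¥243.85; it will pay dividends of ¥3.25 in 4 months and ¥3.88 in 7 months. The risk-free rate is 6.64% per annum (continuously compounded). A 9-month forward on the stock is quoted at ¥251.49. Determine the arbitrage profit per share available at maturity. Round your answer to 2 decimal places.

PV(dividends) I = 3.25·e^(−0.0664·4/12) + 3.88·e^(−0.0664·7/12) = 6.9114
Fair forward F* = (S − I)·e^(rT) = (243.85 − 6.9114)·e^0.049800 = 236.9386 × 1.051061 = 249.0369
Market ¥251.49 > fair 249.0369: forward overpriced → cash-and-carry (borrow at r, buy the stock and collect the dividends, short the forward).
Profit at T = |F_mkt − F*| = |251.49 − 249.0369| = ¥2.45 per share

¥2.45 per share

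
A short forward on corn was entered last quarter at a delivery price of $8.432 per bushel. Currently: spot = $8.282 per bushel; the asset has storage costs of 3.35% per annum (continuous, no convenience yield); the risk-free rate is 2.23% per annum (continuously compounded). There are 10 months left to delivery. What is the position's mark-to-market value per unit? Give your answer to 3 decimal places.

Current fair forward for the remaining 10 months: F = S·e^((r + u)·T), (r + u) = 0.0223 + 0.0335 = 0.0558
F = 8.282 · e^(0.0558 × 10/12) = 8.282 × 1.047598 = 8.6762
Value of long forward = (F − K)·e^(−rT) = (8.6762 − 8.432) · e^(−0.0223·10/12)
= 0.2442 × 0.981588 = 0.240
Short position value = −(long value) = -$0.240

-$0.240 per bushel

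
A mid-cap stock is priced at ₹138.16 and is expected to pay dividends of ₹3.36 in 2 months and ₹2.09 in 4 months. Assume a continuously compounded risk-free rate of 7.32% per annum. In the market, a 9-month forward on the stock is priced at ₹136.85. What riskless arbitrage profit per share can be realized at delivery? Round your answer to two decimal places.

₹3.45 per share

PV(dividends) I = 3.36·e^(−0.0732·2/12) + 2.09·e^(−0.0732·4/12) = 5.3589
Fair forward F* = (S − I)·e^(rT) = (138.16 − 5.3589)·e^0.054900 = 132.8011 × 1.056435 = 140.2957
Market ₹136.85 < fair 140.2957: forward underpriced → reverse cash-and-carry (short the stock, invest proceeds at r, pay the dividends, go long the forward).
Profit at T = |F_mkt − F*| = |136.85 − 140.2957| = ₹3.45 per share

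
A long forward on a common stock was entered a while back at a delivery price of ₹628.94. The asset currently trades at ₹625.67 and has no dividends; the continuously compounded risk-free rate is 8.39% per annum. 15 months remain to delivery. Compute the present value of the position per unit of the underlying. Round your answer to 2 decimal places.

₹59.35

Current fair forward for the remaining 15 months: F = S·e^(r·T), r = 0.0839
F = 625.67 · e^(0.0839 × 15/12) = 625.67 × 1.110572 = 694.8516
Value of long forward = (F − K)·e^(−rT) = (694.8516 − 628.94) · e^(−0.0839·15/12)
= 65.9116 × 0.900437 = 59.35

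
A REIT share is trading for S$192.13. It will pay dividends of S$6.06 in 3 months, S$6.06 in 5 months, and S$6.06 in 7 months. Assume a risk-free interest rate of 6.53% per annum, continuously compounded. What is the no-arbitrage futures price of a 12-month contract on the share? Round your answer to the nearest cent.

PV(dividends) I = 6.06·e^(−0.0653·3/12) + 6.06·e^(−0.0653·5/12) + 6.06·e^(−0.0653·7/12)
I = 5.9619 + 5.8973 + 5.8335 = 17.6927
F = (S − I)·e^(rT) = (192.13 − 17.6927) · e^(0.0653·12/12)
= 174.4373 · e^0.065300 = 174.4373 × 1.067479 = S$186.21

S$186.21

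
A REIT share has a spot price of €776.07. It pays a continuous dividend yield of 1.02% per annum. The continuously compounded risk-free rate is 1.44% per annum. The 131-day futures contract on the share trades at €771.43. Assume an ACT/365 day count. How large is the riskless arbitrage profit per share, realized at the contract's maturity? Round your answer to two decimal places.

Fair futures: F* = S·e^(carry·T), with carry = (r − q) = 0.0144 − 0.0102 = 0.0042
F* = 776.07 · e^(0.0042 × 131/365) = 776.07 · e^0.001507 = 776.07 × 1.001508 = €777.2403
Market €771.43 < fair €777.2403: forward underpriced → reverse cash-and-carry (short spot, go long the forward).
At maturity, profit = |F_mkt − F*| = |771.43 − 777.2403| = €5.81 per share

€5.81 per share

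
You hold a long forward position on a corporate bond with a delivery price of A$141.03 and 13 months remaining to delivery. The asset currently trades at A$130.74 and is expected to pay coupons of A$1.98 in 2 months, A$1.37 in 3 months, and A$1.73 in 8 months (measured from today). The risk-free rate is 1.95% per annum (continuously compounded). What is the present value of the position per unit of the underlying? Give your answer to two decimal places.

-A$12.39

PV(remaining coupons) I = 1.98·e^(−0.0195·2/12) + 1.37·e^(−0.0195·3/12) + 1.73·e^(−0.0195·8/12) = 5.0446
Current forward F = (S − I)·e^(rT) = (130.74 − 5.0446)·e^(0.0195·13/12) = 125.6954 × 1.021350 = 128.3790
Value (long) = (F − K)·e^(−rT) = (128.3790 − 141.03) × 0.979097 = -12.3866
Value = -A$12.39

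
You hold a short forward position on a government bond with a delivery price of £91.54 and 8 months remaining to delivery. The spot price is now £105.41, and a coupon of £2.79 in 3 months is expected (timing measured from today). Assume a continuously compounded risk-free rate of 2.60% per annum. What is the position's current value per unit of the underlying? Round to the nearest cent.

PV(remaining coupons) I = 2.79·e^(−0.0260·3/12) = 2.7719
Current forward F = (S − I)·e^(rT) = (105.41 − 2.7719)·e^(0.0260·8/12) = 102.6381 × 1.017484 = 104.4326
Value (long) = (F − K)·e^(−rT) = (104.4326 − 91.54) × 0.982816 = 12.6711
Short position value = −(long value) = -£12.67

-£12.67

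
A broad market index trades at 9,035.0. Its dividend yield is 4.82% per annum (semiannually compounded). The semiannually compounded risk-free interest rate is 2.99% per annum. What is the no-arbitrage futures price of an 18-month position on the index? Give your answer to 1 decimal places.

8,795.0

F = S · (1+r/2)^(2T) / (1+q/2)^(2T)
= 9035.0 × 1.045524 / 1.074056 = 9035.0 × 0.973435
F = 8,795.0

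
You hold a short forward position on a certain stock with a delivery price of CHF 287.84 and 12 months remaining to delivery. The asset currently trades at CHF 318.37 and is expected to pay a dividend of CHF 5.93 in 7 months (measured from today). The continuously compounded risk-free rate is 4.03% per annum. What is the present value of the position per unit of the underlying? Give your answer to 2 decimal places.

-CHF 36.11

PV(remaining dividends) I = 5.93·e^(−0.0403·7/12) = 5.7922
Current forward F = (S − I)·e^(rT) = (318.37 − 5.7922)·e^(0.0403·12/12) = 312.5778 × 1.041123 = 325.4319
Value (long) = (F − K)·e^(−rT) = (325.4319 − 287.84) × 0.960501 = 36.1071
Short position value = −(long value) = -CHF 36.11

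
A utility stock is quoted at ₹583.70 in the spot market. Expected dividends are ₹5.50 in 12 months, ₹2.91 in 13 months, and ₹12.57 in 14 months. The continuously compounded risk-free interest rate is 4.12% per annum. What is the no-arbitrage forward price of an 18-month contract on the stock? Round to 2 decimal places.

₹599.59

PV(dividends) I = 5.50·e^(−0.0412·12/12) + 2.91·e^(−0.0412·13/12) + 12.57·e^(−0.0412·14/12)
I = 5.2780 + 2.7830 + 11.9801 = 20.0411
F = (S − I)·e^(rT) = (583.70 − 20.0411) · e^(0.0412·18/12)
= 563.6589 · e^0.061800 = 563.6589 × 1.063750 = ₹599.59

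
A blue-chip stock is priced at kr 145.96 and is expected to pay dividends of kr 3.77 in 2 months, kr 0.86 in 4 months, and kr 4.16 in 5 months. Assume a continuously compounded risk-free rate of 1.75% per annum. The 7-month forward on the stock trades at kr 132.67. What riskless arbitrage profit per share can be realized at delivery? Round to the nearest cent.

PV(dividends) I = 3.77·e^(−0.0175·2/12) + 0.86·e^(−0.0175·4/12) + 4.16·e^(−0.0175·5/12) = 8.7438
Fair forward F* = (S − I)·e^(rT) = (145.96 − 8.7438)·e^0.010208 = 137.2162 × 1.010260 = 138.6240
Market kr 132.67 < fair 138.6240: forward underpriced → reverse cash-and-carry (short the stock, invest proceeds at r, pay the dividends, go long the forward).
Profit at T = |F_mkt − F*| = |132.67 − 138.6240| = kr 5.95 per share

kr 5.95 per share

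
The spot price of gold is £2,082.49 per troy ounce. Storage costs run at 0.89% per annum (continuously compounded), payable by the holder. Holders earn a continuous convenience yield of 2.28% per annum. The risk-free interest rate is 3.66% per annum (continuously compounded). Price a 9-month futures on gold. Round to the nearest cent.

£2,118.25 per troy ounce

Net carry = r + u − y = 0.0366 + 0.0089 − 0.0228 = 0.0227
F = S·e^((r+u−y)T) = 2082.49 · e^(0.0227 × 9/12) = 2082.49 · e^0.01702500
= 2082.49 × 1.01717075 = £2,118.25 per troy ounce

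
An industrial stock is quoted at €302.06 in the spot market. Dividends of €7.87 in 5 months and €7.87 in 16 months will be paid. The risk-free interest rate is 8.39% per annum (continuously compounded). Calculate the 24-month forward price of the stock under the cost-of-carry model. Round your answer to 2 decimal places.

€339.94

PV(dividends) I = 7.87·e^(−0.0839·5/12) + 7.87·e^(−0.0839·16/12)
I = 7.5996 + 7.0371 = 14.6367
F = (S − I)·e^(rT) = (302.06 − 14.6367) · e^(0.0839·24/12)
= 287.4233 · e^0.167800 = 287.4233 × 1.182700 = €339.94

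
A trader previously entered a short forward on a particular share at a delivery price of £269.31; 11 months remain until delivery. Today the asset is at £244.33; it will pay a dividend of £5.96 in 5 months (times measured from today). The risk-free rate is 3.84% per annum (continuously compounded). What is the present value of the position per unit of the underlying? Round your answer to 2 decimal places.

PV(remaining dividends) I = 5.96·e^(−0.0384·5/12) = 5.8654
Current forward F = (S − I)·e^(rT) = (244.33 − 5.8654)·e^(0.0384·11/12) = 238.4646 × 1.035827 = 247.0081
Value (long) = (F − K)·e^(−rT) = (247.0081 − 269.31) × 0.965412 = -21.5305
Short position value = −(long value) = £21.53

£21.53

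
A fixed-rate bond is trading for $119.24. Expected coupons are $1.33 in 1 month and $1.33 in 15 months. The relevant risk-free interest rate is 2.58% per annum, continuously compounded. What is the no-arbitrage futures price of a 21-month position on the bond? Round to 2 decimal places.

PV(coupons) I = 1.33·e^(−0.0258·1/12) + 1.33·e^(−0.0258·15/12)
I = 1.3271 + 1.2878 = 2.6149
F = (S − I)·e^(rT) = (119.24 − 2.6149) · e^(0.0258·21/12)
= 116.6251 · e^0.045150 = 116.6251 × 1.046185 = $122.01

$122.01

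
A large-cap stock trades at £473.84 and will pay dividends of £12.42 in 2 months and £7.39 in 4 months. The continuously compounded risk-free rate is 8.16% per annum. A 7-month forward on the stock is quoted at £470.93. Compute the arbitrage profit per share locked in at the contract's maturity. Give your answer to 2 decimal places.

PV(dividends) I = 12.42·e^(−0.0816·2/12) + 7.39·e^(−0.0816·4/12) = 19.4439
Fair forward F* = (S − I)·e^(rT) = (473.84 − 19.4439)·e^0.047600 = 454.3961 × 1.048751 = 476.5484
Market £470.93 < fair 476.5484: forward underpriced → reverse cash-and-carry (short the stock, invest proceeds at r, pay the dividends, go long the forward).
Profit at T = |F_mkt − F*| = |470.93 − 476.5484| = £5.62 per share

£5.62 per share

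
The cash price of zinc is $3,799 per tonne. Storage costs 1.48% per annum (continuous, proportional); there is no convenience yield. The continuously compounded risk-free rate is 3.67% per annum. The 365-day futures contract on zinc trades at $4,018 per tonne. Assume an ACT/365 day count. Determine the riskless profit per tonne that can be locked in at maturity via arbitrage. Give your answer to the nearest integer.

Fair futures: F* = S·e^(carry·T), with carry = (r + u) = 0.0367 + 0.0148 = 0.0515
F* = 3799 · e^(0.0515 × 365/365) = 3799 · e^0.051500 = 3799 × 1.052849 = $3999.7734
Market $4018 > fair $3999.7734: forward overpriced → cash-and-carry (buy spot, short the forward).
At maturity, profit = |F_mkt − F*| = |4018 − 3999.7734| = $18 per tonne

$18 per tonne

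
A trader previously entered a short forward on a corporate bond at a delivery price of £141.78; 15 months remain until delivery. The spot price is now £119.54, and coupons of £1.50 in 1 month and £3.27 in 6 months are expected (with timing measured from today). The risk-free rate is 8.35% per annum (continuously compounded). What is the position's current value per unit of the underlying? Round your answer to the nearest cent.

£12.81

PV(remaining coupons) I = 1.50·e^(−0.0835·1/12) + 3.27·e^(−0.0835·6/12) = 4.6259
Current forward F = (S − I)·e^(rT) = (119.54 − 4.6259)·e^(0.0835·15/12) = 114.9141 × 1.110017 = 127.5566
Value (long) = (F − K)·e^(−rT) = (127.5566 − 141.78) × 0.900887 = -12.8137
Short position value = −(long value) = £12.81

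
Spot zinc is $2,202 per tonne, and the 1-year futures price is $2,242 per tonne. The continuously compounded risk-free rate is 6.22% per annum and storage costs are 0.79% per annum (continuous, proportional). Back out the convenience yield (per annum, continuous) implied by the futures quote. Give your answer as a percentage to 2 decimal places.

5.21%

F = S·e^((r+u−y)T) ⇒ (r+u−y) = ln(F/S)/T
ln(2242/2202) = 0.018002; /T ⇒ 0.018002
y = r + u − ln(F/S)/T = 0.0622 + 0.0079 − 0.018002 = 0.052098
y = 5.21%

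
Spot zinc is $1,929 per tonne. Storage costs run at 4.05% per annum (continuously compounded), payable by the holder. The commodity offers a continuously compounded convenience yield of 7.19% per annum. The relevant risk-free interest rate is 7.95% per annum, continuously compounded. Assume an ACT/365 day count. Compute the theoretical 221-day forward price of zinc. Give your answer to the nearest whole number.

$1,986 per tonne

Net carry = r + u − y = 0.0795 + 0.0405 − 0.0719 = 0.0481
F = S·e^((r+u−y)T) = 1929 · e^(0.0481 × 221/365) = 1929 · e^0.029124
= 1929 × 1.029552 = $1,986 per tonne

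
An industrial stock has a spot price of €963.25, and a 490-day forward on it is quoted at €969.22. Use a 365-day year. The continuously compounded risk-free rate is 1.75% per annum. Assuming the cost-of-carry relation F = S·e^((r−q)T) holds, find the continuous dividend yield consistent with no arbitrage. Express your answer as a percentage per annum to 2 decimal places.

1.29%

From F = S·e^((r−q)T): (r − q) = ln(F/S)/T
ln(969.22/963.25) = ln(1.006198) = 0.006179
(r − q) = 0.006179 / (490/365) = 0.004603
q = r − ln(F/S)/T = 0.0175 − 0.004603 = 0.012897
q = 1.29%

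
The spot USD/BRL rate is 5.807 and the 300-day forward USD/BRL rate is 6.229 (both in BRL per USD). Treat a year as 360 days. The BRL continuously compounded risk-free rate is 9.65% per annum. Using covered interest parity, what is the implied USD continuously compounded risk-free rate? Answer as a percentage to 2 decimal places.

F = S·e^((r_BRL − r_USD)T) ⇒ r_USD = r_BRL − ln(F/S)/T
ln(6.229/5.807) = 0.070152; /(300/360) = 0.084182
r_USD = 0.0965 − 0.084182 = 0.012318
r_USD = 1.23%

1.23%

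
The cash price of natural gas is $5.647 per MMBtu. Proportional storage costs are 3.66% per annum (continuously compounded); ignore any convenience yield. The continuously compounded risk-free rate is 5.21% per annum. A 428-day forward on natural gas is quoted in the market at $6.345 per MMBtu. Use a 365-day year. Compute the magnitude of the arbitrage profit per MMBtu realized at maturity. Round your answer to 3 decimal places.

$0.079 per MMBtu

Fair forward: F* = S·e^(carry·T), with carry = (r + u) = 0.0521 + 0.0366 = 0.0887
F* = 5.647 · e^(0.0887 × 428/365) = 5.647 · e^0.104010 = 5.647 × 1.109612 = $6.2660
Market $6.345 > fair $6.2660: forward overpriced → cash-and-carry (buy spot, short the forward).
At maturity, profit = |F_mkt − F*| = |6.345 − 6.2660| = $0.079 per MMBtu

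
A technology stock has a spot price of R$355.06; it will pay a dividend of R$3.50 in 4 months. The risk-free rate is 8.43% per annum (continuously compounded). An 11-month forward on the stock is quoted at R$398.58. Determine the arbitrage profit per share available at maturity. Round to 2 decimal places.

R$18.67 per share

PV(dividends) I = 3.50·e^(−0.0843·4/12) = 3.4030
Fair forward F* = (S − I)·e^(rT) = (355.06 − 3.4030)·e^0.077275 = 351.6570 × 1.080339 = 379.9088
Market R$398.58 > fair 379.9088: forward overpriced → cash-and-carry (borrow at r, buy the stock and collect the dividends, short the forward).
Profit at T = |F_mkt − F*| = |398.58 − 379.9088| = R$18.67 per share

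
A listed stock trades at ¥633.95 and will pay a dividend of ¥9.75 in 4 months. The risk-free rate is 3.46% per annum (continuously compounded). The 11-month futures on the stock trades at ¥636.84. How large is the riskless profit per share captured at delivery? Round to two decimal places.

PV(dividends) I = 9.75·e^(−0.0346·4/12) = 9.6382
Fair futures F* = (S − I)·e^(rT) = (633.95 − 9.6382)·e^0.031717 = 624.3118 × 1.032225 = 644.4302
Market ¥636.84 < fair 644.4302: forward underpriced → reverse cash-and-carry (short the stock, invest proceeds at r, pay the dividends, go long the forward).
Profit at T = |F_mkt − F*| = |636.84 − 644.4302| = ¥7.59 per share

¥7.59 per share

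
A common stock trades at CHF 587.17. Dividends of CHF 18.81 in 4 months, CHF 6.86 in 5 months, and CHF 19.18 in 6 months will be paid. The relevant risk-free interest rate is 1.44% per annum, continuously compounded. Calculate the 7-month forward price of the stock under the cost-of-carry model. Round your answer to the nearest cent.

PV(dividends) I = 18.81·e^(−0.0144·4/12) + 6.86·e^(−0.0144·5/12) + 19.18·e^(−0.0144·6/12)
I = 18.7199 + 6.8190 + 19.0424 = 44.5813
F = (S − I)·e^(rT) = (587.17 − 44.5813) · e^(0.0144·7/12)
= 542.5887 · e^0.008400 = 542.5887 × 1.008435 = CHF 547.17

CHF 547.17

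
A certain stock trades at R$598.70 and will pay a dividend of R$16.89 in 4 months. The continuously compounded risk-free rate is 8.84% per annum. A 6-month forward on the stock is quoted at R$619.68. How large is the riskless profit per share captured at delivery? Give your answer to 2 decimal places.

PV(dividends) I = 16.89·e^(−0.0884·4/12) = 16.3996
Fair forward F* = (S − I)·e^(rT) = (598.70 − 16.3996)·e^0.044200 = 582.3004 × 1.045191 = 608.6151
Market R$619.68 > fair 608.6151: forward overpriced → cash-and-carry (borrow at r, buy the stock and collect the dividends, short the forward).
Profit at T = |F_mkt − F*| = |619.68 − 608.6151| = R$11.06 per share

R$11.06 per share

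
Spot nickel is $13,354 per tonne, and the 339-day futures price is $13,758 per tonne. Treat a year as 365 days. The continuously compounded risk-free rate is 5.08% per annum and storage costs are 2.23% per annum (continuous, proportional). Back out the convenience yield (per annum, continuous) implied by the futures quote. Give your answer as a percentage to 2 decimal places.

4.10%

F = S·e^((r+u−y)T) ⇒ (r+u−y) = ln(F/S)/T
ln(13758/13354) = 0.029805; /T ⇒ 0.032091
y = r + u − ln(F/S)/T = 0.0508 + 0.0223 − 0.032091 = 0.041009
y = 4.10%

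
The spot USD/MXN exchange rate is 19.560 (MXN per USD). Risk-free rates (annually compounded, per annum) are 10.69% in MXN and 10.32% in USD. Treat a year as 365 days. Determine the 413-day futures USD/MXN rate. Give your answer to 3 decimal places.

19.634

By covered interest parity, F = S · (1+r_MXN)^T / (1+r_USD)^T
= 19.560 × 1.121783 / 1.117541 = 19.560 × 1.003796
F = 19.634 MXN per USD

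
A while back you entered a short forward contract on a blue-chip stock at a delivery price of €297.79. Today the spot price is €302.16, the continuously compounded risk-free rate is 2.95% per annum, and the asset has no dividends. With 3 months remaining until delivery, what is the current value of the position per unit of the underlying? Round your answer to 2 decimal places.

Current fair forward for the remaining 3 months: F = S·e^(r·T), r = 0.0295
F = 302.16 · e^(0.0295 × 3/12) = 302.16 × 1.007402 = 304.3966
Value of long forward = (F − K)·e^(−rT) = (304.3966 − 297.79) · e^(−0.0295·3/12)
= 6.6066 × 0.992652 = 6.56
Short position value = −(long value) = -€6.56

-€6.56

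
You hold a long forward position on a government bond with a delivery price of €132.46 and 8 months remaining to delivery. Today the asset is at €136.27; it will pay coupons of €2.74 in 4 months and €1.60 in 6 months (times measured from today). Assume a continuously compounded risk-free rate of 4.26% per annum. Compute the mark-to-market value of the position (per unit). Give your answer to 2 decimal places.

€3.25

PV(remaining coupons) I = 2.74·e^(−0.0426·4/12) + 1.60·e^(−0.0426·6/12) = 4.2676
Current forward F = (S − I)·e^(rT) = (136.27 − 4.2676)·e^(0.0426·8/12) = 132.0024 × 1.028807 = 135.8050
Value (long) = (F − K)·e^(−rT) = (135.8050 − 132.46) × 0.971999 = 3.2513
Value = €3.25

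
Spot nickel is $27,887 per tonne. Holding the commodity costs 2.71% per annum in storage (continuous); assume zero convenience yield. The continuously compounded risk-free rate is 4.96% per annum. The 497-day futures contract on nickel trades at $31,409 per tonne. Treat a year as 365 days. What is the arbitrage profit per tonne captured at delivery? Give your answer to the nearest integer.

$452 per tonne

Fair futures: F* = S·e^(carry·T), with carry = (r + u) = 0.0496 + 0.0271 = 0.0767
F* = 27887 · e^(0.0767 × 497/365) = 27887 · e^0.104438 = 27887 × 1.110087 = $30956.9962
Market $31409 > fair $30956.9962: forward overpriced → cash-and-carry (buy spot, short the forward).
At maturity, profit = |F_mkt − F*| = |31409 − 30956.9962| = $452 per tonne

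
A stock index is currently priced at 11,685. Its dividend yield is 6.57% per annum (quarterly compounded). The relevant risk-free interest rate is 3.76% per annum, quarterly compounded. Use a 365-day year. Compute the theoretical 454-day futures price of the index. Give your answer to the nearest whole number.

F = S · (1+r/4)^(4T) / (1+q/4)^(4T)
= 11685 × 1.047650 / 1.084432 = 11685 × 0.966082
F = 11,289

11,289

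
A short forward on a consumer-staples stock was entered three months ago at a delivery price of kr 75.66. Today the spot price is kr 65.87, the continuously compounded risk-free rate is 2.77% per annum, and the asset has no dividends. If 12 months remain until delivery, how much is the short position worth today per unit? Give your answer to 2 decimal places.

kr 7.72

Current fair forward for the remaining 12 months: F = S·e^(r·T), r = 0.0277
F = 65.87 · e^(0.0277 × 12/12) = 65.87 × 1.028087 = 67.7201
Value of long forward = (F − K)·e^(−rT) = (67.7201 − 75.66) · e^(−0.0277·12/12)
= -7.9399 × 0.972680 = -7.72
Short position value = −(long value) = kr 7.72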